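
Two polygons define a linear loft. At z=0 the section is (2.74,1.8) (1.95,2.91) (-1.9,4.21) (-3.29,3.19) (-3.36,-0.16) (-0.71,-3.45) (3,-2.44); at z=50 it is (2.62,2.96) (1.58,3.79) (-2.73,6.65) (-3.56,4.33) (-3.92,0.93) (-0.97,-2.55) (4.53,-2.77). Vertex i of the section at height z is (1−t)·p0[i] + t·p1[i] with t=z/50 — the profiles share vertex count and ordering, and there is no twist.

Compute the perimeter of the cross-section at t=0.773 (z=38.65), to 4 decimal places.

Cross-section at t=0.773: each vertex is (1-t)·p0[i] + t·p1[i].
  v1: (1-0.773)·(2.74,1.8) + 0.773·(2.62,2.96) = (2.6472,2.6967)
  v2: (1-0.773)·(1.95,2.91) + 0.773·(1.58,3.79) = (1.6640,3.5902)
  v3: (1-0.773)·(-1.9,4.21) + 0.773·(-2.73,6.65) = (-2.5416,6.0961)
  v4: (1-0.773)·(-3.29,3.19) + 0.773·(-3.56,4.33) = (-3.4987,4.0712)
  v5: (1-0.773)·(-3.36,-0.16) + 0.773·(-3.92,0.93) = (-3.7929,0.6826)
  v6: (1-0.773)·(-0.71,-3.45) + 0.773·(-0.97,-2.55) = (-0.9110,-2.7543)
  v7: (1-0.773)·(3,-2.44) + 0.773·(4.53,-2.77) = (4.1827,-2.6951)
Perimeter = Σ |v_{i+1} − v_i|:
  edge 1→2: √(-0.9832² + 0.8936²) = 1.3286 (running 1.3286)
  edge 2→3: √(-4.2056² + 2.5059²) = 4.8955 (running 6.2242)
  edge 3→4: √(-0.9571² + -2.0249²) = 2.2397 (running 8.4639)
  edge 4→5: √(-0.2942² + -3.3887²) = 3.4014 (running 11.8653)
  edge 5→6: √(2.8819² + -3.4369²) = 4.4852 (running 16.3505)
  edge 6→7: √(5.0937² + 0.0592²) = 5.0940 (running 21.4445)
  edge 7→1: √(-1.5354² + 5.3918²) = 5.6061 (running 27.0507)
Perimeter = 27.0507

Perimeter at t=0.773: 27.0507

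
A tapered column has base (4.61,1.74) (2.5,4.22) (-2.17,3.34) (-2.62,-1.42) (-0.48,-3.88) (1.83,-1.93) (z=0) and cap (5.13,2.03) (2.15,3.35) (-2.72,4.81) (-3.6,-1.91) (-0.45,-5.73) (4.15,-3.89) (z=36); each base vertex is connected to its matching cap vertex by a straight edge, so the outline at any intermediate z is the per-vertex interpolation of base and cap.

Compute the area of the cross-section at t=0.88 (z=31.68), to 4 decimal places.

Cross-section at t=0.88: each vertex is (1-t)·p0[i] + t·p1[i].
  v1: (1-0.88)·(4.61,1.74) + 0.88·(5.13,2.03) = (5.0676,1.9952)
  v2: (1-0.88)·(2.5,4.22) + 0.88·(2.15,3.35) = (2.1920,3.4544)
  v3: (1-0.88)·(-2.17,3.34) + 0.88·(-2.72,4.81) = (-2.6540,4.6336)
  v4: (1-0.88)·(-2.62,-1.42) + 0.88·(-3.6,-1.91) = (-3.4824,-1.8512)
  v5: (1-0.88)·(-0.48,-3.88) + 0.88·(-0.45,-5.73) = (-0.4536,-5.5080)
  v6: (1-0.88)·(1.83,-1.93) + 0.88·(4.15,-3.89) = (3.8716,-3.6548)
Shoelace sum Σ(x_i·y_{i+1} − x_{i+1}·y_i):
  i=1: 5.0676·3.4544 − 2.1920·1.9952 = +13.1320 (running +13.1320)
  i=2: 2.1920·4.6336 − -2.6540·3.4544 = +19.3248 (running +32.4569)
  i=3: -2.6540·-1.8512 − -3.4824·4.6336 = +21.0491 (running +53.5060)
  i=4: -3.4824·-5.5080 − -0.4536·-1.8512 = +18.3414 (running +71.8474)
  i=5: -0.4536·-3.6548 − 3.8716·-5.5080 = +22.9826 (running +94.8299)
  i=6: 3.8716·1.9952 − 5.0676·-3.6548 = +26.2457 (running +121.0756)
Area = |Σ|/2 = |121.0756|/2 = 60.5378

Area at t=0.88: 60.5378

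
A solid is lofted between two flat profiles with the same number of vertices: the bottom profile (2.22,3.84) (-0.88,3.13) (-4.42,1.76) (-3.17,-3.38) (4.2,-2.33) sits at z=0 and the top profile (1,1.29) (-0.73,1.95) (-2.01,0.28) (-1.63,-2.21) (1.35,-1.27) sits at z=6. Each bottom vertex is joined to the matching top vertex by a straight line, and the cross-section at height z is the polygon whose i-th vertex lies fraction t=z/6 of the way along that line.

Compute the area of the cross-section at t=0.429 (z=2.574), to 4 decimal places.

Area at t=0.429: 25.9295

Cross-section at t=0.429: each vertex is (1-t)·p0[i] + t·p1[i].
  v1: (1-0.429)·(2.22,3.84) + 0.429·(1,1.29) = (1.6966,2.7460)
  v2: (1-0.429)·(-0.88,3.13) + 0.429·(-0.73,1.95) = (-0.8156,2.6238)
  v3: (1-0.429)·(-4.42,1.76) + 0.429·(-2.01,0.28) = (-3.3861,1.1251)
  v4: (1-0.429)·(-3.17,-3.38) + 0.429·(-1.63,-2.21) = (-2.5093,-2.8781)
  v5: (1-0.429)·(4.2,-2.33) + 0.429·(1.35,-1.27) = (2.9774,-1.8753)
Shoelace sum Σ(x_i·y_{i+1} − x_{i+1}·y_i):
  i=1: 1.6966·2.6238 − -0.8156·2.7460 = +6.6914 (running +6.6914)
  i=2: -0.8156·1.1251 − -3.3861·2.6238 = +7.9667 (running +14.6581)
  i=3: -3.3861·-2.8781 − -2.5093·1.1251 = +12.5687 (running +27.2268)
  i=4: -2.5093·-1.8753 − 2.9774·-2.8781 = +13.2747 (running +40.5015)
  i=5: 2.9774·2.7460 − 1.6966·-1.8753 = +11.3576 (running +51.8590)
Area = |Σ|/2 = |51.8590|/2 = 25.9295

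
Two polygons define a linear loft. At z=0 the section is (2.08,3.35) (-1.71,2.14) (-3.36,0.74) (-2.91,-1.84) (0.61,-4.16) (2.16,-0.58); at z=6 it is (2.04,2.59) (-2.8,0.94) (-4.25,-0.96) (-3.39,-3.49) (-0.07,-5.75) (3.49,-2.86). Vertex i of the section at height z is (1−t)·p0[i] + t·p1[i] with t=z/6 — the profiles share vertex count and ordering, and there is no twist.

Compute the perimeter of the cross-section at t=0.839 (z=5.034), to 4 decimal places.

Perimeter at t=0.839: 23.7473

Cross-section at t=0.839: each vertex is (1-t)·p0[i] + t·p1[i].
  v1: (1-0.839)·(2.08,3.35) + 0.839·(2.04,2.59) = (2.0464,2.7124)
  v2: (1-0.839)·(-1.71,2.14) + 0.839·(-2.8,0.94) = (-2.6245,1.1332)
  v3: (1-0.839)·(-3.36,0.74) + 0.839·(-4.25,-0.96) = (-4.1067,-0.6863)
  v4: (1-0.839)·(-2.91,-1.84) + 0.839·(-3.39,-3.49) = (-3.3127,-3.2244)
  v5: (1-0.839)·(0.61,-4.16) + 0.839·(-0.07,-5.75) = (0.0395,-5.4940)
  v6: (1-0.839)·(2.16,-0.58) + 0.839·(3.49,-2.86) = (3.2759,-2.4929)
Perimeter = Σ |v_{i+1} − v_i|:
  edge 1→2: √(-4.6709² + -1.5792²) = 4.9307 (running 4.9307)
  edge 2→3: √(-1.4822² + -1.8195²) = 2.3468 (running 7.2775)
  edge 3→4: √(0.7940² + -2.5381²) = 2.6593 (running 9.9368)
  edge 4→5: √(3.3522² + -2.2697²) = 4.0483 (running 13.9851)
  edge 5→6: √(3.2364² + 3.0011²) = 4.4137 (running 18.3988)
  edge 6→1: √(-1.2294² + 5.2053²) = 5.3485 (running 23.7473)
Perimeter = 23.7473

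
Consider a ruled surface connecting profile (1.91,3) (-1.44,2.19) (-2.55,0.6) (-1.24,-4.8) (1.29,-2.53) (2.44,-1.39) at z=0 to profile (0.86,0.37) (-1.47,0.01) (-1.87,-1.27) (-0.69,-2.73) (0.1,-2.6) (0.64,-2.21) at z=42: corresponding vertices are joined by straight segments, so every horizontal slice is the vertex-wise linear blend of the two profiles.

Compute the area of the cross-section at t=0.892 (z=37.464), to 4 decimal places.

Cross-section at t=0.892: each vertex is (1-t)·p0[i] + t·p1[i].
  v1: (1-0.892)·(1.91,3) + 0.892·(0.86,0.37) = (0.9734,0.6540)
  v2: (1-0.892)·(-1.44,2.19) + 0.892·(-1.47,0.01) = (-1.4668,0.2454)
  v3: (1-0.892)·(-2.55,0.6) + 0.892·(-1.87,-1.27) = (-1.9434,-1.0680)
  v4: (1-0.892)·(-1.24,-4.8) + 0.892·(-0.69,-2.73) = (-0.7494,-2.9536)
  v5: (1-0.892)·(1.29,-2.53) + 0.892·(0.1,-2.6) = (0.2285,-2.5924)
  v6: (1-0.892)·(2.44,-1.39) + 0.892·(0.64,-2.21) = (0.8344,-2.1214)
Shoelace sum Σ(x_i·y_{i+1} − x_{i+1}·y_i):
  i=1: 0.9734·0.2454 − -1.4668·0.6540 = +1.1982 (running +1.1982)
  i=2: -1.4668·-1.0680 − -1.9434·0.2454 = +2.0436 (running +3.2418)
  i=3: -1.9434·-2.9536 − -0.7494·-1.0680 = +4.9397 (running +8.1815)
  i=4: -0.7494·-2.5924 − 0.2285·-2.9536 = +2.6177 (running +10.7992)
  i=5: 0.2285·-2.1214 − 0.8344·-2.5924 = +1.6783 (running +12.4775)
  i=6: 0.8344·0.6540 − 0.9734·-2.1214 = +2.6107 (running +15.0883)
Area = |Σ|/2 = |15.0883|/2 = 7.5441

Area at t=0.892: 7.5441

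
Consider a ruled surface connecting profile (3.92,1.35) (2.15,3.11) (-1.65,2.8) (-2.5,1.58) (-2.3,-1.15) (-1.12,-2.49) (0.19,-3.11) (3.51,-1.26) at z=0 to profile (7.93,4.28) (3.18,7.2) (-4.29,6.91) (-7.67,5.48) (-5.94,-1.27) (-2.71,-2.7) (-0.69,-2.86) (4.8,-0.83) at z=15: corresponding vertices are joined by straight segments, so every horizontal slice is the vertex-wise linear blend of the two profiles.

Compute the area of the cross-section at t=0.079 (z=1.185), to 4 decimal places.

Area at t=0.079: 34.6598

Cross-section at t=0.079: each vertex is (1-t)·p0[i] + t·p1[i].
  v1: (1-0.079)·(3.92,1.35) + 0.079·(7.93,4.28) = (4.2368,1.5815)
  v2: (1-0.079)·(2.15,3.11) + 0.079·(3.18,7.2) = (2.2314,3.4331)
  v3: (1-0.079)·(-1.65,2.8) + 0.079·(-4.29,6.91) = (-1.8586,3.1247)
  v4: (1-0.079)·(-2.5,1.58) + 0.079·(-7.67,5.48) = (-2.9084,1.8881)
  v5: (1-0.079)·(-2.3,-1.15) + 0.079·(-5.94,-1.27) = (-2.5876,-1.1595)
  v6: (1-0.079)·(-1.12,-2.49) + 0.079·(-2.71,-2.7) = (-1.2456,-2.5066)
  v7: (1-0.079)·(0.19,-3.11) + 0.079·(-0.69,-2.86) = (0.1205,-3.0903)
  v8: (1-0.079)·(3.51,-1.26) + 0.079·(4.8,-0.83) = (3.6119,-1.2260)
Shoelace sum Σ(x_i·y_{i+1} − x_{i+1}·y_i):
  i=1: 4.2368·3.4331 − 2.2314·1.5815 = +11.0165 (running +11.0165)
  i=2: 2.2314·3.1247 − -1.8586·3.4331 = +13.3530 (running +24.3695)
  i=3: -1.8586·1.8881 − -2.9084·3.1247 = +5.5788 (running +29.9483)
  i=4: -2.9084·-1.1595 − -2.5876·1.8881 = +8.2578 (running +38.2061)
  i=5: -2.5876·-2.5066 − -1.2456·-1.1595 = +5.0417 (running +43.2478)
  i=6: -1.2456·-3.0903 − 0.1205·-2.5066 = +4.1512 (running +47.3991)
  i=7: 0.1205·-1.2260 − 3.6119·-3.0903 = +11.0140 (running +58.4131)
  i=8: 3.6119·1.5815 − 4.2368·-1.2260 = +10.9066 (running +69.3196)
Area = |Σ|/2 = |69.3196|/2 = 34.6598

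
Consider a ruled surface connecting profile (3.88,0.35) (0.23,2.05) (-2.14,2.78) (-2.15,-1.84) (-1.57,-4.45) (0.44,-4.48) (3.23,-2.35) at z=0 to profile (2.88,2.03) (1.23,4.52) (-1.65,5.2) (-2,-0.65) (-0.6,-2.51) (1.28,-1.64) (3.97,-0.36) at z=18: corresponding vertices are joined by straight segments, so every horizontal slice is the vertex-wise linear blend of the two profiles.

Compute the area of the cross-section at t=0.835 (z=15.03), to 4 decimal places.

Cross-section at t=0.835: each vertex is (1-t)·p0[i] + t·p1[i].
  v1: (1-0.835)·(3.88,0.35) + 0.835·(2.88,2.03) = (3.0450,1.7528)
  v2: (1-0.835)·(0.23,2.05) + 0.835·(1.23,4.52) = (1.0650,4.1124)
  v3: (1-0.835)·(-2.14,2.78) + 0.835·(-1.65,5.2) = (-1.7308,4.8007)
  v4: (1-0.835)·(-2.15,-1.84) + 0.835·(-2,-0.65) = (-2.0248,-0.8464)
  v5: (1-0.835)·(-1.57,-4.45) + 0.835·(-0.6,-2.51) = (-0.7601,-2.8301)
  v6: (1-0.835)·(0.44,-4.48) + 0.835·(1.28,-1.64) = (1.1414,-2.1086)
  v7: (1-0.835)·(3.23,-2.35) + 0.835·(3.97,-0.36) = (3.8479,-0.6884)
Shoelace sum Σ(x_i·y_{i+1} − x_{i+1}·y_i):
  i=1: 3.0450·4.1124 − 1.0650·1.7528 = +10.6557 (running +10.6557)
  i=2: 1.0650·4.8007 − -1.7308·4.1124 = +12.2308 (running +22.8865)
  i=3: -1.7308·-0.8464 − -2.0248·4.8007 = +11.1851 (running +34.0716)
  i=4: -2.0248·-2.8301 − -0.7601·-0.8464 = +5.0870 (running +39.1586)
  i=5: -0.7601·-2.1086 − 1.1414·-2.8301 = +4.8329 (running +43.9915)
  i=6: 1.1414·-0.6884 − 3.8479·-2.1086 = +7.3280 (running +51.3195)
  i=7: 3.8479·1.7528 − 3.0450·-0.6884 = +8.8406 (running +60.1601)
Area = |Σ|/2 = |60.1601|/2 = 30.0800

Area at t=0.835: 30.0800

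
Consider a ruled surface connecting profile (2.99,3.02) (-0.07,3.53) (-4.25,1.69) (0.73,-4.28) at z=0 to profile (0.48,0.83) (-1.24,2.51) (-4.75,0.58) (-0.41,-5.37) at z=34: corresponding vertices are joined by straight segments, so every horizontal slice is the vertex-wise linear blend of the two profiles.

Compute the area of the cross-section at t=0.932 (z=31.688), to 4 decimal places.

Area at t=0.932: 21.2658

Cross-section at t=0.932: each vertex is (1-t)·p0[i] + t·p1[i].
  v1: (1-0.932)·(2.99,3.02) + 0.932·(0.48,0.83) = (0.6507,0.9789)
  v2: (1-0.932)·(-0.07,3.53) + 0.932·(-1.24,2.51) = (-1.1604,2.5794)
  v3: (1-0.932)·(-4.25,1.69) + 0.932·(-4.75,0.58) = (-4.7160,0.6555)
  v4: (1-0.932)·(0.73,-4.28) + 0.932·(-0.41,-5.37) = (-0.3325,-5.2959)
Shoelace sum Σ(x_i·y_{i+1} − x_{i+1}·y_i):
  i=1: 0.6507·2.5794 − -1.1604·0.9789 = +2.8143 (running +2.8143)
  i=2: -1.1604·0.6555 − -4.7160·2.5794 = +11.4036 (running +14.2179)
  i=3: -4.7160·-5.2959 − -0.3325·0.6555 = +25.1933 (running +39.4112)
  i=4: -0.3325·0.9789 − 0.6507·-5.2959 = +3.1205 (running +42.5317)
Area = |Σ|/2 = |42.5317|/2 = 21.2658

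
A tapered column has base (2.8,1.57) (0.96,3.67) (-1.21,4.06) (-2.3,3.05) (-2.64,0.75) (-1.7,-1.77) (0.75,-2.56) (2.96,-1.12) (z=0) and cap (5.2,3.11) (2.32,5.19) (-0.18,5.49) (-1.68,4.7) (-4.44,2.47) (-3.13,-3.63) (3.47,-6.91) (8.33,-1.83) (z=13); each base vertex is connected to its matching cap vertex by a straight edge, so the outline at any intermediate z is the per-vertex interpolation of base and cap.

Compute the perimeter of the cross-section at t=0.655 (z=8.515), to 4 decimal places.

Perimeter at t=0.655: 31.1315

Cross-section at t=0.655: each vertex is (1-t)·p0[i] + t·p1[i].
  v1: (1-0.655)·(2.8,1.57) + 0.655·(5.2,3.11) = (4.3720,2.5787)
  v2: (1-0.655)·(0.96,3.67) + 0.655·(2.32,5.19) = (1.8508,4.6656)
  v3: (1-0.655)·(-1.21,4.06) + 0.655·(-0.18,5.49) = (-0.5353,4.9966)
  v4: (1-0.655)·(-2.3,3.05) + 0.655·(-1.68,4.7) = (-1.8939,4.1308)
  v5: (1-0.655)·(-2.64,0.75) + 0.655·(-4.44,2.47) = (-3.8190,1.8766)
  v6: (1-0.655)·(-1.7,-1.77) + 0.655·(-3.13,-3.63) = (-2.6366,-2.9883)
  v7: (1-0.655)·(0.75,-2.56) + 0.655·(3.47,-6.91) = (2.5316,-5.4093)
  v8: (1-0.655)·(2.96,-1.12) + 0.655·(8.33,-1.83) = (6.4773,-1.5851)
Perimeter = Σ |v_{i+1} − v_i|:
  edge 1→2: √(-2.5212² + 2.0869²) = 3.2729 (running 3.2729)
  edge 2→3: √(-2.3861² + 0.3310²) = 2.4090 (running 5.6819)
  edge 3→4: √(-1.3585² + -0.8659²) = 1.6110 (running 7.2929)
  edge 4→5: √(-1.9251² + -2.2542²) = 2.9643 (running 10.2572)
  edge 5→6: √(1.1824² + -4.8649²) = 5.0065 (running 15.2637)
  edge 6→7: √(5.1683² + -2.4210²) = 5.7072 (running 20.9709)
  edge 7→8: √(3.9457² + 3.8242²) = 5.4949 (running 26.4658)
  edge 8→1: √(-2.1053² + 4.1637²) = 4.6658 (running 31.1315)
Perimeter = 31.1315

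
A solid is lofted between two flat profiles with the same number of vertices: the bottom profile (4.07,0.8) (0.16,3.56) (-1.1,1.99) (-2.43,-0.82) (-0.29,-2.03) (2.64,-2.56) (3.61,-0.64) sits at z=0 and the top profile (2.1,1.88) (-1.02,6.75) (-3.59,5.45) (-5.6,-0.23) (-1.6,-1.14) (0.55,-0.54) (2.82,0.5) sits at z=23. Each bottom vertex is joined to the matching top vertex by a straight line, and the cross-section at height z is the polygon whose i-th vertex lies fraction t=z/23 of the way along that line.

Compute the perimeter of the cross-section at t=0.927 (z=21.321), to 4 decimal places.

Perimeter at t=0.927: 24.5058

Cross-section at t=0.927: each vertex is (1-t)·p0[i] + t·p1[i].
  v1: (1-0.927)·(4.07,0.8) + 0.927·(2.1,1.88) = (2.2438,1.8012)
  v2: (1-0.927)·(0.16,3.56) + 0.927·(-1.02,6.75) = (-0.9339,6.5171)
  v3: (1-0.927)·(-1.1,1.99) + 0.927·(-3.59,5.45) = (-3.4082,5.1974)
  v4: (1-0.927)·(-2.43,-0.82) + 0.927·(-5.6,-0.23) = (-5.3686,-0.2731)
  v5: (1-0.927)·(-0.29,-2.03) + 0.927·(-1.6,-1.14) = (-1.5044,-1.2050)
  v6: (1-0.927)·(2.64,-2.56) + 0.927·(0.55,-0.54) = (0.7026,-0.6875)
  v7: (1-0.927)·(3.61,-0.64) + 0.927·(2.82,0.5) = (2.8777,0.4168)
Perimeter = Σ |v_{i+1} − v_i|:
  edge 1→2: √(-3.1777² + 4.7160²) = 5.6866 (running 5.6866)
  edge 2→3: √(-2.4744² + -1.3197²) = 2.8043 (running 8.4910)
  edge 3→4: √(-1.9604² + -5.4705²) = 5.8111 (running 14.3021)
  edge 4→5: √(3.8642² + -0.9319²) = 3.9750 (running 18.2771)
  edge 5→6: √(2.2069² + 0.5175²) = 2.2668 (running 20.5439)
  edge 6→7: √(2.1751² + 1.1042²) = 2.4393 (running 22.9832)
  edge 7→1: √(-0.6339² + 1.3844²) = 1.5226 (running 24.5058)
Perimeter = 24.5058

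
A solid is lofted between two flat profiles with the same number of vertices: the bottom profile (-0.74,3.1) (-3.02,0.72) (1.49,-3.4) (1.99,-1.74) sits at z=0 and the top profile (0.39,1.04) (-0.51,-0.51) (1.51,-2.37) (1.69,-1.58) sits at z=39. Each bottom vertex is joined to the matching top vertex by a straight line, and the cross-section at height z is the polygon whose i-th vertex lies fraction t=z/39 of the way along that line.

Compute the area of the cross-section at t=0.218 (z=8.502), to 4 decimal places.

Cross-section at t=0.218: each vertex is (1-t)·p0[i] + t·p1[i].
  v1: (1-0.218)·(-0.74,3.1) + 0.218·(0.39,1.04) = (-0.4937,2.6509)
  v2: (1-0.218)·(-3.02,0.72) + 0.218·(-0.51,-0.51) = (-2.4728,0.4519)
  v3: (1-0.218)·(1.49,-3.4) + 0.218·(1.51,-2.37) = (1.4944,-3.1755)
  v4: (1-0.218)·(1.99,-1.74) + 0.218·(1.69,-1.58) = (1.9246,-1.7051)
Shoelace sum Σ(x_i·y_{i+1} − x_{i+1}·y_i):
  i=1: -0.4937·0.4519 − -2.4728·2.6509 = +6.3322 (running +6.3322)
  i=2: -2.4728·-3.1755 − 1.4944·0.4519 = +7.1771 (running +13.5093)
  i=3: 1.4944·-1.7051 − 1.9246·-3.1755 = +3.5634 (running +17.0727)
  i=4: 1.9246·2.6509 − -0.4937·-1.7051 = +4.2602 (running +21.3329)
Area = |Σ|/2 = |21.3329|/2 = 10.6665

Area at t=0.218: 10.6665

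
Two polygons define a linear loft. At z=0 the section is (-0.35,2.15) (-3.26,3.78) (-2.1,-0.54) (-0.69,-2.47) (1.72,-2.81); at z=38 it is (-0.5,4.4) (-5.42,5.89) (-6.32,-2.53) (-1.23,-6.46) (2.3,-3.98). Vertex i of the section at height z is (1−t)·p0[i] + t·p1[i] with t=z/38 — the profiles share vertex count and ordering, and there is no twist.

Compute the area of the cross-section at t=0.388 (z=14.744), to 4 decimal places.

Cross-section at t=0.388: each vertex is (1-t)·p0[i] + t·p1[i].
  v1: (1-0.388)·(-0.35,2.15) + 0.388·(-0.5,4.4) = (-0.4082,3.0230)
  v2: (1-0.388)·(-3.26,3.78) + 0.388·(-5.42,5.89) = (-4.0981,4.5987)
  v3: (1-0.388)·(-2.1,-0.54) + 0.388·(-6.32,-2.53) = (-3.7374,-1.3121)
  v4: (1-0.388)·(-0.69,-2.47) + 0.388·(-1.23,-6.46) = (-0.8995,-4.0181)
  v5: (1-0.388)·(1.72,-2.81) + 0.388·(2.3,-3.98) = (1.9450,-3.2640)
Shoelace sum Σ(x_i·y_{i+1} − x_{i+1}·y_i):
  i=1: -0.4082·4.5987 − -4.0981·3.0230 = +10.5113 (running +10.5113)
  i=2: -4.0981·-1.3121 − -3.7374·4.5987 = +22.5641 (running +33.0754)
  i=3: -3.7374·-4.0181 − -0.8995·-1.3121 = +13.8369 (running +46.9123)
  i=4: -0.8995·-3.2640 − 1.9450·-4.0181 = +10.7514 (running +57.6637)
  i=5: 1.9450·3.0230 − -0.4082·-3.2640 = +4.5475 (running +62.2112)
Area = |Σ|/2 = |62.2112|/2 = 31.1056

Area at t=0.388: 31.1056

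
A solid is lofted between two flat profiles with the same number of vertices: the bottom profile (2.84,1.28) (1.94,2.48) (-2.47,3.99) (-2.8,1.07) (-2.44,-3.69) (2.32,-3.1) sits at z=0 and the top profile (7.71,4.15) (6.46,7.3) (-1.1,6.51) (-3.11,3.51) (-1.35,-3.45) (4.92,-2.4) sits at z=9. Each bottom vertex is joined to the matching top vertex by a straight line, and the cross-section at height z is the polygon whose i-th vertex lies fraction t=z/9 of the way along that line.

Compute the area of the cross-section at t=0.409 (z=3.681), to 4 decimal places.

Cross-section at t=0.409: each vertex is (1-t)·p0[i] + t·p1[i].
  v1: (1-0.409)·(2.84,1.28) + 0.409·(7.71,4.15) = (4.8318,2.4538)
  v2: (1-0.409)·(1.94,2.48) + 0.409·(6.46,7.3) = (3.7887,4.4514)
  v3: (1-0.409)·(-2.47,3.99) + 0.409·(-1.1,6.51) = (-1.9097,5.0207)
  v4: (1-0.409)·(-2.8,1.07) + 0.409·(-3.11,3.51) = (-2.9268,2.0680)
  v5: (1-0.409)·(-2.44,-3.69) + 0.409·(-1.35,-3.45) = (-1.9942,-3.5918)
  v6: (1-0.409)·(2.32,-3.1) + 0.409·(4.92,-2.4) = (3.3834,-2.8137)
Shoelace sum Σ(x_i·y_{i+1} − x_{i+1}·y_i):
  i=1: 4.8318·4.4514 − 3.7887·2.4538 = +12.2115 (running +12.2115)
  i=2: 3.7887·5.0207 − -1.9097·4.4514 = +27.5224 (running +39.7340)
  i=3: -1.9097·2.0680 − -2.9268·5.0207 = +10.7454 (running +50.4793)
  i=4: -2.9268·-3.5918 − -1.9942·2.0680 = +14.6365 (running +65.1158)
  i=5: -1.9942·-2.8137 − 3.3834·-3.5918 = +17.7637 (running +82.8795)
  i=6: 3.3834·2.4538 − 4.8318·-2.8137 = +21.8976 (running +104.7771)
Area = |Σ|/2 = |104.7771|/2 = 52.3885

Area at t=0.409: 52.3885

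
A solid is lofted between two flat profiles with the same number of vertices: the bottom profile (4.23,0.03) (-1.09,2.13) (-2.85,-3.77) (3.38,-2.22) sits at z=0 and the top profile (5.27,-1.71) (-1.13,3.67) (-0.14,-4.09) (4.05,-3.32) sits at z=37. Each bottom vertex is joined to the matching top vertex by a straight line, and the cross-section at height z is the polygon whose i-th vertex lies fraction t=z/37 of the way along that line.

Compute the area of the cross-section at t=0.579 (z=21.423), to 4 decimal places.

Cross-section at t=0.579: each vertex is (1-t)·p0[i] + t·p1[i].
  v1: (1-0.579)·(4.23,0.03) + 0.579·(5.27,-1.71) = (4.8322,-0.9775)
  v2: (1-0.579)·(-1.09,2.13) + 0.579·(-1.13,3.67) = (-1.1132,3.0217)
  v3: (1-0.579)·(-2.85,-3.77) + 0.579·(-0.14,-4.09) = (-1.2809,-3.9553)
  v4: (1-0.579)·(3.38,-2.22) + 0.579·(4.05,-3.32) = (3.7679,-2.8569)
Shoelace sum Σ(x_i·y_{i+1} − x_{i+1}·y_i):
  i=1: 4.8322·3.0217 − -1.1132·-0.9775 = +13.5131 (running +13.5131)
  i=2: -1.1132·-3.9553 − -1.2809·3.0217 = +8.2733 (running +21.7864)
  i=3: -1.2809·-2.8569 − 3.7679·-3.9553 = +18.5626 (running +40.3491)
  i=4: 3.7679·-0.9775 − 4.8322·-2.8569 = +10.1220 (running +50.4711)
Area = |Σ|/2 = |50.4711|/2 = 25.2355

Area at t=0.579: 25.2355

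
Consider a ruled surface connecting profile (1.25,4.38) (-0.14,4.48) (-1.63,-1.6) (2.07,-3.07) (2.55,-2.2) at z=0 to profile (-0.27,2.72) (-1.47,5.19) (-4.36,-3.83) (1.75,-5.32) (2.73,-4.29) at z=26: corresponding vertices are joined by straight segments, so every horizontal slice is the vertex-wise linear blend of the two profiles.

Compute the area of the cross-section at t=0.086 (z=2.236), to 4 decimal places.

Area at t=0.086: 20.9379

Cross-section at t=0.086: each vertex is (1-t)·p0[i] + t·p1[i].
  v1: (1-0.086)·(1.25,4.38) + 0.086·(-0.27,2.72) = (1.1193,4.2372)
  v2: (1-0.086)·(-0.14,4.48) + 0.086·(-1.47,5.19) = (-0.2544,4.5411)
  v3: (1-0.086)·(-1.63,-1.6) + 0.086·(-4.36,-3.83) = (-1.8648,-1.7918)
  v4: (1-0.086)·(2.07,-3.07) + 0.086·(1.75,-5.32) = (2.0425,-3.2635)
  v5: (1-0.086)·(2.55,-2.2) + 0.086·(2.73,-4.29) = (2.5655,-2.3797)
Shoelace sum Σ(x_i·y_{i+1} − x_{i+1}·y_i):
  i=1: 1.1193·4.5411 − -0.2544·4.2372 = +6.1606 (running +6.1606)
  i=2: -0.2544·-1.7918 − -1.8648·4.5411 = +8.9239 (running +15.0845)
  i=3: -1.8648·-3.2635 − 2.0425·-1.7918 = +9.7454 (running +24.8298)
  i=4: 2.0425·-2.3797 − 2.5655·-3.2635 = +3.5119 (running +28.3417)
  i=5: 2.5655·4.2372 − 1.1193·-2.3797 = +13.5341 (running +41.8759)
Area = |Σ|/2 = |41.8759|/2 = 20.9379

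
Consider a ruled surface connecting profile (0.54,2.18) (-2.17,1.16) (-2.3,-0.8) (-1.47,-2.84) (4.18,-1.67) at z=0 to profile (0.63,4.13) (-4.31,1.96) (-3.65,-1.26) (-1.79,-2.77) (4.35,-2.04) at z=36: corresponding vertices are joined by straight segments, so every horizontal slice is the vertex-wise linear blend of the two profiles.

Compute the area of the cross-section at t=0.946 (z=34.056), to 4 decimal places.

Area at t=0.946: 36.1021

Cross-section at t=0.946: each vertex is (1-t)·p0[i] + t·p1[i].
  v1: (1-0.946)·(0.54,2.18) + 0.946·(0.63,4.13) = (0.6251,4.0247)
  v2: (1-0.946)·(-2.17,1.16) + 0.946·(-4.31,1.96) = (-4.1944,1.9168)
  v3: (1-0.946)·(-2.3,-0.8) + 0.946·(-3.65,-1.26) = (-3.5771,-1.2352)
  v4: (1-0.946)·(-1.47,-2.84) + 0.946·(-1.79,-2.77) = (-1.7727,-2.7738)
  v5: (1-0.946)·(4.18,-1.67) + 0.946·(4.35,-2.04) = (4.3408,-2.0200)
Shoelace sum Σ(x_i·y_{i+1} − x_{i+1}·y_i):
  i=1: 0.6251·1.9168 − -4.1944·4.0247 = +18.0796 (running +18.0796)
  i=2: -4.1944·-1.2352 − -3.5771·1.9168 = +12.0374 (running +30.1170)
  i=3: -3.5771·-2.7738 − -1.7727·-1.2352 = +7.7325 (running +37.8495)
  i=4: -1.7727·-2.0200 − 4.3408·-2.7738 = +15.6214 (running +53.4709)
  i=5: 4.3408·4.0247 − 0.6251·-2.0200 = +18.7333 (running +72.2042)
Area = |Σ|/2 = |72.2042|/2 = 36.1021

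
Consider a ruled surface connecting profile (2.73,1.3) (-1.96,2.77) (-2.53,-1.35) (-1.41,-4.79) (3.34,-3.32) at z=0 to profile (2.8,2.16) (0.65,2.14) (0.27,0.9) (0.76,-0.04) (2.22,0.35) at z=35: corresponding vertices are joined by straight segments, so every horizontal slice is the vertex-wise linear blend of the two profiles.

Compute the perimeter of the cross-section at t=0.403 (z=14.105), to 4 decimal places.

Cross-section at t=0.403: each vertex is (1-t)·p0[i] + t·p1[i].
  v1: (1-0.403)·(2.73,1.3) + 0.403·(2.8,2.16) = (2.7582,1.6466)
  v2: (1-0.403)·(-1.96,2.77) + 0.403·(0.65,2.14) = (-0.9082,2.5161)
  v3: (1-0.403)·(-2.53,-1.35) + 0.403·(0.27,0.9) = (-1.4016,-0.4433)
  v4: (1-0.403)·(-1.41,-4.79) + 0.403·(0.76,-0.04) = (-0.5355,-2.8758)
  v5: (1-0.403)·(3.34,-3.32) + 0.403·(2.22,0.35) = (2.8886,-1.8410)
Perimeter = Σ |v_{i+1} − v_i|:
  edge 1→2: √(-3.6664² + 0.8695²) = 3.7681 (running 3.7681)
  edge 2→3: √(-0.4934² + -2.9594²) = 3.0002 (running 6.7683)
  edge 3→4: √(0.8661² + -2.4325²) = 2.5821 (running 9.3504)
  edge 4→5: √(3.4241² + 1.0348²) = 3.5771 (running 12.9275)
  edge 5→1: √(-0.1304² + 3.4876²) = 3.4900 (running 16.4175)
Perimeter = 16.4175

Perimeter at t=0.403: 16.4175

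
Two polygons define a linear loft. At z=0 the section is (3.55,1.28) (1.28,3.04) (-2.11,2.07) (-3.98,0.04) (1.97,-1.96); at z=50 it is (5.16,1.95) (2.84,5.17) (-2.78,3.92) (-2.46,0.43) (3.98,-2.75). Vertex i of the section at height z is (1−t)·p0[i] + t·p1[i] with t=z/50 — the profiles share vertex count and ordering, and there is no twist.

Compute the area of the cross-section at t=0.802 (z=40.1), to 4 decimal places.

Cross-section at t=0.802: each vertex is (1-t)·p0[i] + t·p1[i].
  v1: (1-0.802)·(3.55,1.28) + 0.802·(5.16,1.95) = (4.8412,1.8173)
  v2: (1-0.802)·(1.28,3.04) + 0.802·(2.84,5.17) = (2.5311,4.7483)
  v3: (1-0.802)·(-2.11,2.07) + 0.802·(-2.78,3.92) = (-2.6473,3.5537)
  v4: (1-0.802)·(-3.98,0.04) + 0.802·(-2.46,0.43) = (-2.7610,0.3528)
  v5: (1-0.802)·(1.97,-1.96) + 0.802·(3.98,-2.75) = (3.5820,-2.5936)
Shoelace sum Σ(x_i·y_{i+1} − x_{i+1}·y_i):
  i=1: 4.8412·4.7483 − 2.5311·1.8173 = +18.3875 (running +18.3875)
  i=2: 2.5311·3.5537 − -2.6473·4.7483 = +21.5651 (running +39.9526)
  i=3: -2.6473·0.3528 − -2.7610·3.5537 = +8.8777 (running +48.8303)
  i=4: -2.7610·-2.5936 − 3.5820·0.3528 = +5.8971 (running +54.7274)
  i=5: 3.5820·1.8173 − 4.8412·-2.5936 = +19.0658 (running +73.7932)
Area = |Σ|/2 = |73.7932|/2 = 36.8966

Area at t=0.802: 36.8966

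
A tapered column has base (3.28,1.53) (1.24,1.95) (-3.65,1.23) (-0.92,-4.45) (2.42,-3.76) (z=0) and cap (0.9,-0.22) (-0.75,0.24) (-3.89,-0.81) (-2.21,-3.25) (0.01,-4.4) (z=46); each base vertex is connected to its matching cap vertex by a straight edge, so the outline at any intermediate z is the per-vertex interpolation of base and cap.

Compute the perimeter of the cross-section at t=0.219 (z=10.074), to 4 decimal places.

Perimeter at t=0.219: 20.3695

Cross-section at t=0.219: each vertex is (1-t)·p0[i] + t·p1[i].
  v1: (1-0.219)·(3.28,1.53) + 0.219·(0.9,-0.22) = (2.7588,1.1467)
  v2: (1-0.219)·(1.24,1.95) + 0.219·(-0.75,0.24) = (0.8042,1.5755)
  v3: (1-0.219)·(-3.65,1.23) + 0.219·(-3.89,-0.81) = (-3.7026,0.7832)
  v4: (1-0.219)·(-0.92,-4.45) + 0.219·(-2.21,-3.25) = (-1.2025,-4.1872)
  v5: (1-0.219)·(2.42,-3.76) + 0.219·(0.01,-4.4) = (1.8922,-3.9002)
Perimeter = Σ |v_{i+1} − v_i|:
  edge 1→2: √(-1.9546² + 0.4288²) = 2.0011 (running 2.0011)
  edge 2→3: √(-4.5068² + -0.7923²) = 4.5759 (running 6.5769)
  edge 3→4: √(2.5000² + -4.9704²) = 5.5638 (running 12.1407)
  edge 4→5: √(3.0947² + 0.2870²) = 3.1080 (running 15.2487)
  edge 5→1: √(0.8666² + 5.0469²) = 5.1208 (running 20.3695)
Perimeter = 20.3695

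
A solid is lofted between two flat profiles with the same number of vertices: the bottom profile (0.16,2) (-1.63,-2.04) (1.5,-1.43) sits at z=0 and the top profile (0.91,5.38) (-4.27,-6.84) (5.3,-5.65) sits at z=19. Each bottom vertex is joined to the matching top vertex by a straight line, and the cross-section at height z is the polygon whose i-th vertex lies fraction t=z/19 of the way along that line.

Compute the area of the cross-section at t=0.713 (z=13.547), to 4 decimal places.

Cross-section at t=0.713: each vertex is (1-t)·p0[i] + t·p1[i].
  v1: (1-0.713)·(0.16,2) + 0.713·(0.91,5.38) = (0.6947,4.4099)
  v2: (1-0.713)·(-1.63,-2.04) + 0.713·(-4.27,-6.84) = (-3.5123,-5.4624)
  v3: (1-0.713)·(1.5,-1.43) + 0.713·(5.3,-5.65) = (4.2094,-4.4389)
Shoelace sum Σ(x_i·y_{i+1} − x_{i+1}·y_i):
  i=1: 0.6947·-5.4624 − -3.5123·4.4099 = +11.6941 (running +11.6941)
  i=2: -3.5123·-4.4389 − 4.2094·-5.4624 = +38.5841 (running +50.2782)
  i=3: 4.2094·4.4099 − 0.6947·-4.4389 = +21.6471 (running +71.9253)
Area = |Σ|/2 = |71.9253|/2 = 35.9627

Area at t=0.713: 35.9627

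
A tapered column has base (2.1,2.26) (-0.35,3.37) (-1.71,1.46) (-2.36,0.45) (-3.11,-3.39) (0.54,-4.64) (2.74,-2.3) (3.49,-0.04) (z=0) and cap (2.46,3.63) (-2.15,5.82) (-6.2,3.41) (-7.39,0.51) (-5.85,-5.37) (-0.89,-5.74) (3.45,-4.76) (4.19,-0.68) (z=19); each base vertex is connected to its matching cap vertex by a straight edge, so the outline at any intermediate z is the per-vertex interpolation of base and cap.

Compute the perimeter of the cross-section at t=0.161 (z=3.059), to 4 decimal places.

Cross-section at t=0.161: each vertex is (1-t)·p0[i] + t·p1[i].
  v1: (1-0.161)·(2.1,2.26) + 0.161·(2.46,3.63) = (2.1580,2.4806)
  v2: (1-0.161)·(-0.35,3.37) + 0.161·(-2.15,5.82) = (-0.6398,3.7645)
  v3: (1-0.161)·(-1.71,1.46) + 0.161·(-6.2,3.41) = (-2.4329,1.7739)
  v4: (1-0.161)·(-2.36,0.45) + 0.161·(-7.39,0.51) = (-3.1698,0.4597)
  v5: (1-0.161)·(-3.11,-3.39) + 0.161·(-5.85,-5.37) = (-3.5511,-3.7088)
  v6: (1-0.161)·(0.54,-4.64) + 0.161·(-0.89,-5.74) = (0.3098,-4.8171)
  v7: (1-0.161)·(2.74,-2.3) + 0.161·(3.45,-4.76) = (2.8543,-2.6961)
  v8: (1-0.161)·(3.49,-0.04) + 0.161·(4.19,-0.68) = (3.6027,-0.1430)
Perimeter = Σ |v_{i+1} − v_i|:
  edge 1→2: √(-2.7978² + 1.2839²) = 3.0783 (running 3.0783)
  edge 2→3: √(-1.7931² + -1.9905²) = 2.6790 (running 5.7573)
  edge 3→4: √(-0.7369² + -1.3143²) = 1.5068 (running 7.2641)
  edge 4→5: √(-0.3813² + -4.1684²) = 4.1858 (running 11.4500)
  edge 5→6: √(3.8609² + -1.1083²) = 4.0168 (running 15.4668)
  edge 6→7: √(2.5445² + 2.1210²) = 3.3126 (running 18.7794)
  edge 7→8: √(0.7484² + 2.5530²) = 2.6605 (running 21.4399)
  edge 8→1: √(-1.4447² + 2.6236²) = 2.9951 (running 24.4350)
Perimeter = 24.4350

Perimeter at t=0.161: 24.4350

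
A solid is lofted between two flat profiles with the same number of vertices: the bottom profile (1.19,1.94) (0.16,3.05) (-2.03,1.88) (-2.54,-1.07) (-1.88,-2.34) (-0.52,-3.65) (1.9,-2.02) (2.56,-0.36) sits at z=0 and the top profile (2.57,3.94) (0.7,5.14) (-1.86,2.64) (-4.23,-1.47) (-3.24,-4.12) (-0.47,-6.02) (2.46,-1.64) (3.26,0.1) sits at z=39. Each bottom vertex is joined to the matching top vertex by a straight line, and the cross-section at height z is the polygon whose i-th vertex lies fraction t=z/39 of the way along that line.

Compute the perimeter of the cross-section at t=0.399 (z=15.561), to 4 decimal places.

Perimeter at t=0.399: 21.4965

Cross-section at t=0.399: each vertex is (1-t)·p0[i] + t·p1[i].
  v1: (1-0.399)·(1.19,1.94) + 0.399·(2.57,3.94) = (1.7406,2.7380)
  v2: (1-0.399)·(0.16,3.05) + 0.399·(0.7,5.14) = (0.3755,3.8839)
  v3: (1-0.399)·(-2.03,1.88) + 0.399·(-1.86,2.64) = (-1.9622,2.1832)
  v4: (1-0.399)·(-2.54,-1.07) + 0.399·(-4.23,-1.47) = (-3.2143,-1.2296)
  v5: (1-0.399)·(-1.88,-2.34) + 0.399·(-3.24,-4.12) = (-2.4226,-3.0502)
  v6: (1-0.399)·(-0.52,-3.65) + 0.399·(-0.47,-6.02) = (-0.5000,-4.5956)
  v7: (1-0.399)·(1.9,-2.02) + 0.399·(2.46,-1.64) = (2.1234,-1.8684)
  v8: (1-0.399)·(2.56,-0.36) + 0.399·(3.26,0.1) = (2.8393,-0.1765)
Perimeter = Σ |v_{i+1} − v_i|:
  edge 1→2: √(-1.3652² + 1.1459²) = 1.7824 (running 1.7824)
  edge 2→3: √(-2.3376² + -1.7007²) = 2.8908 (running 4.6732)
  edge 3→4: √(-1.2521² + -3.4128²) = 3.6353 (running 8.3085)
  edge 4→5: √(0.7917² + -1.8206²) = 1.9853 (running 10.2937)
  edge 5→6: √(1.9226² + -1.5454²) = 2.4667 (running 12.7605)
  edge 6→7: √(2.6235² + 2.7273²) = 3.7843 (running 16.5447)
  edge 7→8: √(0.7159² + 1.6919²) = 1.8371 (running 18.3818)
  edge 8→1: √(-1.0987² + 2.9145²) = 3.1147 (running 21.4965)
Perimeter = 21.4965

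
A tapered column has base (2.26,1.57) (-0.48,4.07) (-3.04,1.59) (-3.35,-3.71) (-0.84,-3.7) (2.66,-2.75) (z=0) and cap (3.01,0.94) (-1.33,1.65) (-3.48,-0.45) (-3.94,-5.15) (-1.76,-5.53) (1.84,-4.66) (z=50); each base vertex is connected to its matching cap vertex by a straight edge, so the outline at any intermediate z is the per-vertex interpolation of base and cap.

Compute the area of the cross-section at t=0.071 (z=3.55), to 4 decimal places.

Area at t=0.071: 35.2016

Cross-section at t=0.071: each vertex is (1-t)·p0[i] + t·p1[i].
  v1: (1-0.071)·(2.26,1.57) + 0.071·(3.01,0.94) = (2.3132,1.5253)
  v2: (1-0.071)·(-0.48,4.07) + 0.071·(-1.33,1.65) = (-0.5403,3.8982)
  v3: (1-0.071)·(-3.04,1.59) + 0.071·(-3.48,-0.45) = (-3.0712,1.4452)
  v4: (1-0.071)·(-3.35,-3.71) + 0.071·(-3.94,-5.15) = (-3.3919,-3.8122)
  v5: (1-0.071)·(-0.84,-3.7) + 0.071·(-1.76,-5.53) = (-0.9053,-3.8299)
  v6: (1-0.071)·(2.66,-2.75) + 0.071·(1.84,-4.66) = (2.6018,-2.8856)
Shoelace sum Σ(x_i·y_{i+1} − x_{i+1}·y_i):
  i=1: 2.3132·3.8982 − -0.5403·1.5253 = +9.8416 (running +9.8416)
  i=2: -0.5403·1.4452 − -3.0712·3.8982 = +11.1914 (running +21.0330)
  i=3: -3.0712·-3.8122 − -3.3919·1.4452 = +16.6101 (running +37.6431)
  i=4: -3.3919·-3.8299 − -0.9053·-3.8122 = +9.5394 (running +47.1825)
  i=5: -0.9053·-2.8856 − 2.6018·-3.8299 = +12.5770 (running +59.7596)
  i=6: 2.6018·1.5253 − 2.3132·-2.8856 = +10.6436 (running +70.4031)
Area = |Σ|/2 = |70.4031|/2 = 35.2016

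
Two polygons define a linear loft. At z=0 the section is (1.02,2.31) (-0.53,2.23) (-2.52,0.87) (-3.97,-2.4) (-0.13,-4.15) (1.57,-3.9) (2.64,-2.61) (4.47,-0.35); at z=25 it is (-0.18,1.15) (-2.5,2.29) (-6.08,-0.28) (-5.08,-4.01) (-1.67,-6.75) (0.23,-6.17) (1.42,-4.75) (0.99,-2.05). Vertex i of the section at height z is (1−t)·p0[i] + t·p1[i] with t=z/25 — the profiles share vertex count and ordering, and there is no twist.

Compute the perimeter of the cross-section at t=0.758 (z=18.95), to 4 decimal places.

Perimeter at t=0.758: 24.0161

Cross-section at t=0.758: each vertex is (1-t)·p0[i] + t·p1[i].
  v1: (1-0.758)·(1.02,2.31) + 0.758·(-0.18,1.15) = (0.1104,1.4307)
  v2: (1-0.758)·(-0.53,2.23) + 0.758·(-2.5,2.29) = (-2.0233,2.2755)
  v3: (1-0.758)·(-2.52,0.87) + 0.758·(-6.08,-0.28) = (-5.2185,-0.0017)
  v4: (1-0.758)·(-3.97,-2.4) + 0.758·(-5.08,-4.01) = (-4.8114,-3.6204)
  v5: (1-0.758)·(-0.13,-4.15) + 0.758·(-1.67,-6.75) = (-1.2973,-6.1208)
  v6: (1-0.758)·(1.57,-3.9) + 0.758·(0.23,-6.17) = (0.5543,-5.6207)
  v7: (1-0.758)·(2.64,-2.61) + 0.758·(1.42,-4.75) = (1.7152,-4.2321)
  v8: (1-0.758)·(4.47,-0.35) + 0.758·(0.99,-2.05) = (1.8322,-1.6386)
Perimeter = Σ |v_{i+1} − v_i|:
  edge 1→2: √(-2.1337² + 0.8448²) = 2.2948 (running 2.2948)
  edge 2→3: √(-3.1952² + -2.2772²) = 3.9236 (running 6.2184)
  edge 3→4: √(0.4071² + -3.6187²) = 3.6415 (running 9.8600)
  edge 4→5: √(3.5141² + -2.5004²) = 4.3129 (running 14.1728)
  edge 5→6: √(1.8516² + 0.5001²) = 1.9180 (running 16.0908)
  edge 6→7: √(1.1610² + 1.3885²) = 1.8099 (running 17.9007)
  edge 7→8: √(0.1169² + 2.5935²) = 2.5962 (running 20.4969)
  edge 8→1: √(-1.7218² + 3.0693²) = 3.5193 (running 24.0161)
Perimeter = 24.0161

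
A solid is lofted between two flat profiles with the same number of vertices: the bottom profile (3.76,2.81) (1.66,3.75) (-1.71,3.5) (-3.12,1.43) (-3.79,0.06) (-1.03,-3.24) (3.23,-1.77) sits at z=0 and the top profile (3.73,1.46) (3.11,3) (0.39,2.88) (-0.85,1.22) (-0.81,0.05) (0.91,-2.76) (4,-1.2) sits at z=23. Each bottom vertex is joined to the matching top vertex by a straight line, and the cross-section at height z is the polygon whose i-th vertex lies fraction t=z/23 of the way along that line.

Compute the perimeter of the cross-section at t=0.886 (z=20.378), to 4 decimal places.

Perimeter at t=0.886: 17.6475

Cross-section at t=0.886: each vertex is (1-t)·p0[i] + t·p1[i].
  v1: (1-0.886)·(3.76,2.81) + 0.886·(3.73,1.46) = (3.7334,1.6139)
  v2: (1-0.886)·(1.66,3.75) + 0.886·(3.11,3) = (2.9447,3.0855)
  v3: (1-0.886)·(-1.71,3.5) + 0.886·(0.39,2.88) = (0.1506,2.9507)
  v4: (1-0.886)·(-3.12,1.43) + 0.886·(-0.85,1.22) = (-1.1088,1.2439)
  v5: (1-0.886)·(-3.79,0.06) + 0.886·(-0.81,0.05) = (-1.1497,0.0511)
  v6: (1-0.886)·(-1.03,-3.24) + 0.886·(0.91,-2.76) = (0.6888,-2.8147)
  v7: (1-0.886)·(3.23,-1.77) + 0.886·(4,-1.2) = (3.9122,-1.2650)
Perimeter = Σ |v_{i+1} − v_i|:
  edge 1→2: √(-0.7887² + 1.4716²) = 1.6696 (running 1.6696)
  edge 2→3: √(-2.7941² + -0.1348²) = 2.7974 (running 4.4670)
  edge 3→4: √(-1.2594² + -1.7067²) = 2.1211 (running 6.5881)
  edge 4→5: √(-0.0409² + -1.1928²) = 1.1935 (running 7.7816)
  edge 5→6: √(1.8386² + -2.8659²) = 3.4049 (running 11.1865)
  edge 6→7: √(3.2234² + 1.5497²) = 3.5766 (running 14.7631)
  edge 7→1: √(-0.1788² + 2.8789²) = 2.8844 (running 17.6475)
Perimeter = 17.6475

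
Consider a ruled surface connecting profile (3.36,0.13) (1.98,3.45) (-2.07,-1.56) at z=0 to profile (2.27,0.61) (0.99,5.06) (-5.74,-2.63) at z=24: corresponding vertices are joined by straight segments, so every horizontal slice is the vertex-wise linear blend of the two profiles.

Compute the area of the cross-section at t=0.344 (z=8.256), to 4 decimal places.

Area at t=0.344: 13.2107

Cross-section at t=0.344: each vertex is (1-t)·p0[i] + t·p1[i].
  v1: (1-0.344)·(3.36,0.13) + 0.344·(2.27,0.61) = (2.9850,0.2951)
  v2: (1-0.344)·(1.98,3.45) + 0.344·(0.99,5.06) = (1.6394,4.0038)
  v3: (1-0.344)·(-2.07,-1.56) + 0.344·(-5.74,-2.63) = (-3.3325,-1.9281)
Shoelace sum Σ(x_i·y_{i+1} − x_{i+1}·y_i):
  i=1: 2.9850·4.0038 − 1.6394·0.2951 = +11.4678 (running +11.4678)
  i=2: 1.6394·-1.9281 − -3.3325·4.0038 = +10.1817 (running +21.6495)
  i=3: -3.3325·0.2951 − 2.9850·-1.9281 = +4.7719 (running +26.4215)
Area = |Σ|/2 = |26.4215|/2 = 13.2107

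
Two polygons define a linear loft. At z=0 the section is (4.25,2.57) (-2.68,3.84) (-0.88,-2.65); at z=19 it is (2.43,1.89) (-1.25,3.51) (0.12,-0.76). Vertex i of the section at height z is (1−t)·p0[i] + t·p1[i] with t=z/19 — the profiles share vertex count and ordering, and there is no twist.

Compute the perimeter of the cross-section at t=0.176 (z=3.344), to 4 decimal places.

Cross-section at t=0.176: each vertex is (1-t)·p0[i] + t·p1[i].
  v1: (1-0.176)·(4.25,2.57) + 0.176·(2.43,1.89) = (3.9297,2.4503)
  v2: (1-0.176)·(-2.68,3.84) + 0.176·(-1.25,3.51) = (-2.4283,3.7819)
  v3: (1-0.176)·(-0.88,-2.65) + 0.176·(0.12,-0.76) = (-0.7040,-2.3174)
Perimeter = Σ |v_{i+1} − v_i|:
  edge 1→2: √(-6.3580² + 1.3316²) = 6.4959 (running 6.4959)
  edge 2→3: √(1.7243² + -6.0993²) = 6.3383 (running 12.8343)
  edge 3→1: √(4.6337² + 4.7677²) = 6.6484 (running 19.4827)
Perimeter = 19.4827

Perimeter at t=0.176: 19.4827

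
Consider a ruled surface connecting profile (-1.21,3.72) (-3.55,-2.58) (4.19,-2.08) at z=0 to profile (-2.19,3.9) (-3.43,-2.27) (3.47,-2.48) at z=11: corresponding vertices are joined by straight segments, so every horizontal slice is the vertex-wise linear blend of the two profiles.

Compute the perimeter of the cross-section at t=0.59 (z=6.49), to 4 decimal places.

Cross-section at t=0.59: each vertex is (1-t)·p0[i] + t·p1[i].
  v1: (1-0.59)·(-1.21,3.72) + 0.59·(-2.19,3.9) = (-1.7882,3.8262)
  v2: (1-0.59)·(-3.55,-2.58) + 0.59·(-3.43,-2.27) = (-3.4792,-2.3971)
  v3: (1-0.59)·(4.19,-2.08) + 0.59·(3.47,-2.48) = (3.7652,-2.3160)
Perimeter = Σ |v_{i+1} − v_i|:
  edge 1→2: √(-1.6910² + -6.2233²) = 6.4489 (running 6.4489)
  edge 2→3: √(7.2444² + 0.0811²) = 7.2449 (running 13.6938)
  edge 3→1: √(-5.5534² + 6.1422²) = 8.2805 (running 21.9743)
Perimeter = 21.9743

Perimeter at t=0.59: 21.9743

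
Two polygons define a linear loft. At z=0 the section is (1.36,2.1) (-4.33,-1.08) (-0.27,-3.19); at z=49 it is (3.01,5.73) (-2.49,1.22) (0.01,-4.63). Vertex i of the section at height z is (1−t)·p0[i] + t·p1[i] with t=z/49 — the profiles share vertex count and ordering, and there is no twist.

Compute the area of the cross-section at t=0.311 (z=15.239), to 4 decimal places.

Area at t=0.311: 15.6387

Cross-section at t=0.311: each vertex is (1-t)·p0[i] + t·p1[i].
  v1: (1-0.311)·(1.36,2.1) + 0.311·(3.01,5.73) = (1.8731,3.2289)
  v2: (1-0.311)·(-4.33,-1.08) + 0.311·(-2.49,1.22) = (-3.7578,-0.3647)
  v3: (1-0.311)·(-0.27,-3.19) + 0.311·(0.01,-4.63) = (-0.1829,-3.6378)
Shoelace sum Σ(x_i·y_{i+1} − x_{i+1}·y_i):
  i=1: 1.8731·-0.3647 − -3.7578·3.2289 = +11.4504 (running +11.4504)
  i=2: -3.7578·-3.6378 − -0.1829·-0.3647 = +13.6034 (running +25.0538)
  i=3: -0.1829·3.2289 − 1.8731·-3.6378 = +6.2236 (running +31.2774)
Area = |Σ|/2 = |31.2774|/2 = 15.6387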